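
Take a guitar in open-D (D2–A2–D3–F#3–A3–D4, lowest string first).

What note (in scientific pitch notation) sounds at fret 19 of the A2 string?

E4

Each fret is one semitone, so A2 + 19 = E4.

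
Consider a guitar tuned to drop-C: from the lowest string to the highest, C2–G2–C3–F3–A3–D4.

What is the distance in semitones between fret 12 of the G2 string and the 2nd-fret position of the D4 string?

G2 at fret 12 → G3 (MIDI 55); D4 at fret 2 → E4 (MIDI 64).
55 − 64 = -9, so the two pitches are 9 semitones apart, with E4 the higher.

9 semitones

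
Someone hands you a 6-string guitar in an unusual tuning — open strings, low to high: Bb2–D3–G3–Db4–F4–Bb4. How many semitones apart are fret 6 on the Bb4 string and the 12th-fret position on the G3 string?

9 semitones

Bb4 at fret 6 → E5 (MIDI 76); G3 at fret 12 → G4 (MIDI 67).
76 − 67 = 9, so the two pitches are 9 semitones apart, with E5 the higher.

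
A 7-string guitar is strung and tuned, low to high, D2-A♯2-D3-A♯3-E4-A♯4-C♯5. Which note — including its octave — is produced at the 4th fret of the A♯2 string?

D3

The open A♯2 string plus 4 semitones: A#–B–C–C#–D.
The walk passes from B into C once, so the octave number goes from 2 to 3.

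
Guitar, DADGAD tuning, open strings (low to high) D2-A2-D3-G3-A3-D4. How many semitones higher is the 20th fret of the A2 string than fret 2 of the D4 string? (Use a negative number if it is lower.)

1 semitone

A2 at fret 20 → F4 (MIDI 65); D4 at fret 2 → E4 (MIDI 64).
65 − 64 = 1, so the two pitches are 1 semitone apart.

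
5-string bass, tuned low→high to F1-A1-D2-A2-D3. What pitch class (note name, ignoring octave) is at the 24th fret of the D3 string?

D

Each fret is one semitone, so D3 + 24 = D.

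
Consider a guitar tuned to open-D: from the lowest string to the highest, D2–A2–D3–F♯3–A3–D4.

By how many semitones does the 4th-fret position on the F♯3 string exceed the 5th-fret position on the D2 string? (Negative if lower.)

15 semitones

F♯3 at fret 4 → A♯3 (MIDI 58); D2 at fret 5 → G2 (MIDI 43).
58 − 43 = 15, so the two pitches are 15 semitones apart.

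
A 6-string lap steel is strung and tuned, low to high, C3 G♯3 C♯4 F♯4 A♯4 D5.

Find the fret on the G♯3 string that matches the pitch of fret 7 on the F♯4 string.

17

Fret 7 on F♯4 is MIDI 66 + 7 = 73 (C♯5). On the G♯3 string (open MIDI 56), that pitch is 73 − 56 = fret 17.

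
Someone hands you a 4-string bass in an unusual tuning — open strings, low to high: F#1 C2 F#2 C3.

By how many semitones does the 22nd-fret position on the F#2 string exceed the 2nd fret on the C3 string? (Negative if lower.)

F#2 at fret 22 → E4 (MIDI 64); C3 at fret 2 → D3 (MIDI 50).
64 − 50 = 14, so the two pitches are 14 semitones apart.

14 semitones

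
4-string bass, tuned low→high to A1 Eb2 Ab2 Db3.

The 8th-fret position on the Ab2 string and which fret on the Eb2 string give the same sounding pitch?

13

Ab2 at fret 8 is Ab2 + 8 semitones = E3.
The open Eb2 string is 5 semitones below the open Ab2, so the same pitch on the Eb2 string lies at fret 8 + 5 = 13.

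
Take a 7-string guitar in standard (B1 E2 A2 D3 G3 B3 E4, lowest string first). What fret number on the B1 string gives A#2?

11

A#2 is 11 semitones above the open B1 (B–C–C#–D–…–G#–A–A#), so it sits at fret 11.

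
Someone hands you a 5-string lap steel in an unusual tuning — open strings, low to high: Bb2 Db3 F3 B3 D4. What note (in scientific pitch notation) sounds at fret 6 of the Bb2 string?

Each fret is one semitone, so Bb2 + 6 = E3.

E3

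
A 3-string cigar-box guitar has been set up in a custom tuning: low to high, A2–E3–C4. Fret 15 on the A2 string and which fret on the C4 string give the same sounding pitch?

0

Fret 15 on A2 is MIDI 45 + 15 = 60 (C4). On the C4 string (open MIDI 60), that pitch is 60 − 60 = fret 0.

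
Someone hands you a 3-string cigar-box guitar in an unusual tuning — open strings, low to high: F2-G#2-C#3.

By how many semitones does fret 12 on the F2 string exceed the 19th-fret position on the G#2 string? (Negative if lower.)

-10 semitones

F2 at fret 12 → F3 (MIDI 53); G#2 at fret 19 → D#4 (MIDI 63).
53 − 63 = -10, so the two pitches are 10 semitones apart.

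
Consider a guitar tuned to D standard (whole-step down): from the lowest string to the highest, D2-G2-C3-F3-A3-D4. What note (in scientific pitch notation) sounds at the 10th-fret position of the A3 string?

G4

Each fret is one semitone, so A3 + 10 = G4.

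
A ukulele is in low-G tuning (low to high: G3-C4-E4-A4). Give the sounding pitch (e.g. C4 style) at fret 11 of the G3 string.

F♯4

Each fret is one semitone, so G3 + 11 = F♯4.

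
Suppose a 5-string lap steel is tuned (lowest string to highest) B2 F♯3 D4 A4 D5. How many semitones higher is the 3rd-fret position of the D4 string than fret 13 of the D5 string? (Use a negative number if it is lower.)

-22 semitones

D4 at fret 3 → F4 (MIDI 65); D5 at fret 13 → D♯6 (MIDI 87).
65 − 87 = -22, so the two pitches are 22 semitones apart.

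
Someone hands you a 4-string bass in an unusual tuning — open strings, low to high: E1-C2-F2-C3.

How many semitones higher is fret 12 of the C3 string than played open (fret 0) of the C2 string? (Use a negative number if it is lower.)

C3 at fret 12 → C4 (MIDI 60); C2 at fret 0 → C2 (MIDI 36).
60 − 36 = 24, so the two pitches are 24 semitones apart.

24 semitones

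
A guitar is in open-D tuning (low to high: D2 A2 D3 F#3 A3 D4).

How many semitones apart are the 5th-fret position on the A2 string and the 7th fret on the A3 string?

14 semitones

A2 at fret 5 → D3 (MIDI 50); A3 at fret 7 → E4 (MIDI 64).
50 − 64 = -14, so the two pitches are 14 semitones apart, with E4 the higher.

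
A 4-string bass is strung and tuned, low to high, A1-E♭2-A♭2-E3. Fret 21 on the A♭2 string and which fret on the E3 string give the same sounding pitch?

A♭2 at fret 21 is A♭2 + 21 semitones = F4.
The open E3 string is 8 semitones above the open A♭2, so the same pitch on the E3 string lies at fret 21 − 8 = 13.

13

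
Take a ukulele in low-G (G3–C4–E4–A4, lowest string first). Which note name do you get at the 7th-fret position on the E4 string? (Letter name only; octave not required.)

B

Each fret is one semitone, so E4 + 7 = B.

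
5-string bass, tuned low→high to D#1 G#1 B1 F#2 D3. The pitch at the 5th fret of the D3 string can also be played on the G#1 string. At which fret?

Fret 5 on D3 is MIDI 50 + 5 = 55 (G3). On the G#1 string (open MIDI 32), that pitch is 55 − 32 = fret 23.

23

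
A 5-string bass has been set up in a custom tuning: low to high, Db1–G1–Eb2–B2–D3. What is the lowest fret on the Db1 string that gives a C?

From Db1, count semitones up the chromatic scale until reaching C: Db–D–Eb–E–…–Bb–B–C — 11 steps.

11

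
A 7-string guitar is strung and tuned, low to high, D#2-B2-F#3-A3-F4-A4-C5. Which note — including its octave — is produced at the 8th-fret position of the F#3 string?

The open F#3 string plus 8 semitones: F#–G–G#–A–A#–B–C–C#–D.
The walk passes from B into C once, so the octave number goes from 3 to 4.

D4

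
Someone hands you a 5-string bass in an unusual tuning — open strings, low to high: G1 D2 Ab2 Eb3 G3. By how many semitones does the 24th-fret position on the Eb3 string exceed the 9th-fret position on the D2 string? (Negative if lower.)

28 semitones

Eb3 at fret 24 → Eb5 (MIDI 75); D2 at fret 9 → B2 (MIDI 47).
75 − 47 = 28, so the two pitches are 28 semitones apart.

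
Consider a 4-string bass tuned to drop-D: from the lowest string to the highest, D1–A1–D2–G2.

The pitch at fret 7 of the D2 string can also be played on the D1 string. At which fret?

D2 at fret 7 is D2 + 7 semitones = A2.
The open D1 string is 12 semitones below the open D2, so the same pitch on the D1 string lies at fret 7 + 12 = 19.

19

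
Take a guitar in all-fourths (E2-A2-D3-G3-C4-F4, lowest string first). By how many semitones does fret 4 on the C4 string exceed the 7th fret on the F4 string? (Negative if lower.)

C4 at fret 4 → E4 (MIDI 64); F4 at fret 7 → C5 (MIDI 72).
64 − 72 = -8, so the two pitches are 8 semitones apart.

-8 semitones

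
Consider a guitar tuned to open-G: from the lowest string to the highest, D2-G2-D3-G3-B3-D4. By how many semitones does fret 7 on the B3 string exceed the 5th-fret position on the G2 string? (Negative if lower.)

B3 at fret 7 → F#4 (MIDI 66); G2 at fret 5 → C3 (MIDI 48).
66 − 48 = 18, so the two pitches are 18 semitones apart.

18 semitones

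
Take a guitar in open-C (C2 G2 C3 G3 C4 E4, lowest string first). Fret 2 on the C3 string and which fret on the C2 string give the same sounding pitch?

14

C3 at fret 2 is C3 + 2 semitones = D3.
The open C2 string is 12 semitones below the open C3, so the same pitch on the C2 string lies at fret 2 + 12 = 14.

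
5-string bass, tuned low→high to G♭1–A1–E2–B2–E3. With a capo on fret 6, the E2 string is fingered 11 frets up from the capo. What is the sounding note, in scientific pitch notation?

The capo raises the open E2 by 6 semitones to B♭2; fretting 11 more gives E2 + 6 + 11 = E2 + 17 semitones = A3.

A3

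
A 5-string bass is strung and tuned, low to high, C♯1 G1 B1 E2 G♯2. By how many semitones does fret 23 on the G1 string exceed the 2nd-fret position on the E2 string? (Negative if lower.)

12 semitones

G1 at fret 23 → F♯3 (MIDI 54); E2 at fret 2 → F♯2 (MIDI 42).
54 − 42 = 12, so the two pitches are 12 semitones apart.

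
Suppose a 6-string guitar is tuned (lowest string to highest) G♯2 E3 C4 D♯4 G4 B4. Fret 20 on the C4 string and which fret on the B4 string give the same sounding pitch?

9

C4 at fret 20 is C4 + 20 semitones = G♯5.
The open B4 string is 11 semitones above the open C4, so the same pitch on the B4 string lies at fret 20 − 11 = 9.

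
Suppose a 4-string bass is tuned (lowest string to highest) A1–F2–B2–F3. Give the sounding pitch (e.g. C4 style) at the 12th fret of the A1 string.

A2

A1 is MIDI 33. Adding 12 gives 45, which is A2.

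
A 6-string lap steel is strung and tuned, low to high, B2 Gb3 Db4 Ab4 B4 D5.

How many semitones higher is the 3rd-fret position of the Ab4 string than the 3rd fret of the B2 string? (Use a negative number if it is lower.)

Ab4 at fret 3 → B4 (MIDI 71); B2 at fret 3 → D3 (MIDI 50).
71 − 50 = 21, so the two pitches are 21 semitones apart.

21 semitones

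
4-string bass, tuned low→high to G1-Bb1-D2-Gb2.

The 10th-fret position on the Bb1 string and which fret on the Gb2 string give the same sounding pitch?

2

Fret 10 on Bb1 is MIDI 34 + 10 = 44 (Ab2). On the Gb2 string (open MIDI 42), that pitch is 44 − 42 = fret 2.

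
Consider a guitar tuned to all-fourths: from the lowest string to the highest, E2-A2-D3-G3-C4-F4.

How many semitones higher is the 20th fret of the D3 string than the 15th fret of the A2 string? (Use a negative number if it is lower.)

D3 at fret 20 → A♯4 (MIDI 70); A2 at fret 15 → C4 (MIDI 60).
70 − 60 = 10, so the two pitches are 10 semitones apart.

10 semitones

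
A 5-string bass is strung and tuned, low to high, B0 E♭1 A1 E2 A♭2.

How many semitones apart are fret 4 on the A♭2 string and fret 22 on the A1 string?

7 semitones

A♭2 at fret 4 → C3 (MIDI 48); A1 at fret 22 → G3 (MIDI 55).
48 − 55 = -7, so the two pitches are 7 semitones apart, with G3 the higher.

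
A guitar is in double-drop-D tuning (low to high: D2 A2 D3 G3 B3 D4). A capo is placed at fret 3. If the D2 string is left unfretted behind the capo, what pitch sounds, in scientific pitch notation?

The capo raises the open D2 by 3 semitones to F2; fretting 0 more gives D2 + 3 + 0 = D2 + 3 semitones = F2.

F2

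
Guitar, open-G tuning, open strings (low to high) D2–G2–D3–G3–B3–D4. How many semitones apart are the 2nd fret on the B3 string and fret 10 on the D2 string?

B3 at fret 2 → C#4 (MIDI 61); D2 at fret 10 → C3 (MIDI 48).
61 − 48 = 13, so the two pitches are 13 semitones apart, with C#4 the higher.

13 semitones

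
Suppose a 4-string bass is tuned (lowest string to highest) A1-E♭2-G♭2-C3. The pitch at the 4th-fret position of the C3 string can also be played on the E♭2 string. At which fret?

13

C3 at fret 4 is C3 + 4 semitones = E3.
The open E♭2 string is 9 semitones below the open C3, so the same pitch on the E♭2 string lies at fret 4 + 9 = 13.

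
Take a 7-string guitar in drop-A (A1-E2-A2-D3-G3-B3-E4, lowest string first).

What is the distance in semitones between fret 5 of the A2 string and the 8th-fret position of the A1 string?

A2 at fret 5 → D3 (MIDI 50); A1 at fret 8 → F2 (MIDI 41).
50 − 41 = 9, so the two pitches are 9 semitones apart, with D3 the higher.

9 semitones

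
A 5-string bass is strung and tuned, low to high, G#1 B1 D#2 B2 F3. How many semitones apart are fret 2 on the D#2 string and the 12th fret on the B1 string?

6 semitones

D#2 at fret 2 → F2 (MIDI 41); B1 at fret 12 → B2 (MIDI 47).
41 − 47 = -6, so the two pitches are 6 semitones apart, with B2 the higher.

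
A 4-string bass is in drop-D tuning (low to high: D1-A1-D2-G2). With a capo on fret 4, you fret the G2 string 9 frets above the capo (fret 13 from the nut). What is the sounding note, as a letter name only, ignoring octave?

G#

The capo raises the open G2 by 4 semitones to B2; fretting 9 more gives G2 + 4 + 9 = G2 + 13 semitones, landing on G#.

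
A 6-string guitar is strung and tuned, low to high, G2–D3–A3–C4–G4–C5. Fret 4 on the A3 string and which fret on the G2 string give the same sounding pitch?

A3 at fret 4 is A3 + 4 semitones = C#4.
The open G2 string is 14 semitones below the open A3, so the same pitch on the G2 string lies at fret 4 + 14 = 18.

18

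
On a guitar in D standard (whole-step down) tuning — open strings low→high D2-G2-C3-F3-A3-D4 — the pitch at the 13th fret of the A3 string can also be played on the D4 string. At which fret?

A3 at fret 13 is A3 + 13 semitones = A#4.
The open D4 string is 5 semitones above the open A3, so the same pitch on the D4 string lies at fret 13 − 5 = 8.

8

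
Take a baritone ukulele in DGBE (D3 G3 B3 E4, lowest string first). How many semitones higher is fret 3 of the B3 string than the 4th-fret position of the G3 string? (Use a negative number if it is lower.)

3 semitones

B3 at fret 3 → D4 (MIDI 62); G3 at fret 4 → B3 (MIDI 59).
62 − 59 = 3, so the two pitches are 3 semitones apart.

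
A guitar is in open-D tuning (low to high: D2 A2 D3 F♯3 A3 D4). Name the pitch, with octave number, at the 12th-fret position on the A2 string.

A3

The open A2 string plus 12 semitones: A–A#–B–C–…–G–G#–A.
The walk passes from B into C once, so the octave number goes from 2 to 3.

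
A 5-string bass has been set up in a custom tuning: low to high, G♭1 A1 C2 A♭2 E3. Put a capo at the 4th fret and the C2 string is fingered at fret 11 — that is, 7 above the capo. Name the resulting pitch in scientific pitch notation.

The capo raises the open C2 by 4 semitones to E2; fretting 7 more gives C2 + 4 + 7 = C2 + 11 semitones = B2.

B2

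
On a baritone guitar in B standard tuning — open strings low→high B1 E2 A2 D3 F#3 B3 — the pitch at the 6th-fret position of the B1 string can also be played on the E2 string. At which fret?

Fret 6 on B1 is MIDI 35 + 6 = 41 (F2). On the E2 string (open MIDI 40), that pitch is 41 − 40 = fret 1.

1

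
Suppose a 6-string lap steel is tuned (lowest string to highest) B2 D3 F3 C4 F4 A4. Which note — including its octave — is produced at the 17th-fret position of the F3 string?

The open F3 string plus 17 semitones: F–Gb–G–Ab–…–Ab–A–Bb.
The walk passes from B into C once, so the octave number goes from 3 to 4.
(Equivalently spelled A♯4.)

B♭4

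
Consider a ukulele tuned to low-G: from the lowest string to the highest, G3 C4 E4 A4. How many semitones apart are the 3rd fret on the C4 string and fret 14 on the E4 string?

15 semitones

C4 at fret 3 → D#4 (MIDI 63); E4 at fret 14 → F#5 (MIDI 78).
63 − 78 = -15, so the two pitches are 15 semitones apart, with F#5 the higher.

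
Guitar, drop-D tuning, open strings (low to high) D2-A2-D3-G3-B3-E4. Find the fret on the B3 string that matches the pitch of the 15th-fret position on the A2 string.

Fret 15 on A2 is MIDI 45 + 15 = 60 (C4). On the B3 string (open MIDI 59), that pitch is 60 − 59 = fret 1.

1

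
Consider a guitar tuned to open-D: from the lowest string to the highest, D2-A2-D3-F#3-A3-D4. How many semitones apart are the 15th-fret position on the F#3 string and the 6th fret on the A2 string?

18 semitones

F#3 at fret 15 → A4 (MIDI 69); A2 at fret 6 → D#3 (MIDI 51).
69 − 51 = 18, so the two pitches are 18 semitones apart, with A4 the higher.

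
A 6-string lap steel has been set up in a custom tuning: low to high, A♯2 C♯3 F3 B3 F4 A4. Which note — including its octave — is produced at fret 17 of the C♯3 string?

F♯4

Each fret is one semitone, so C♯3 + 17 = F♯4.
(Equivalently spelled G♭4.)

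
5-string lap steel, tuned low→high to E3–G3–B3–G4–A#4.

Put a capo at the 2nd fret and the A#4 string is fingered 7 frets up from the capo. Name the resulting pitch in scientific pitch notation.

G5

The capo raises the open A#4 by 2 semitones to C5; fretting 7 more gives A#4 + 2 + 7 = A#4 + 9 semitones = G5.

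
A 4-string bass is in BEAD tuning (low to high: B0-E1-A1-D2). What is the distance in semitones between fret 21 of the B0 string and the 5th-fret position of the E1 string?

B0 at fret 21 → G#2 (MIDI 44); E1 at fret 5 → A1 (MIDI 33).
44 − 33 = 11, so the two pitches are 11 semitones apart, with G#2 the higher.

11 semitones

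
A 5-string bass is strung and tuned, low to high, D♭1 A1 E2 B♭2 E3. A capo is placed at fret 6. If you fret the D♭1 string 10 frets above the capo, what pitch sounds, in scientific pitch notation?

The capo raises the open D♭1 by 6 semitones to G1; fretting 10 more gives D♭1 + 6 + 10 = D♭1 + 16 semitones = F2.

F2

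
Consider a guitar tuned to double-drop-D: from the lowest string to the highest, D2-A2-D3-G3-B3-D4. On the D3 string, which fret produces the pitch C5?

22

C5 is 22 semitones above the open D3 (D–D#–E–F–…–A#–B–C), so it sits at fret 22.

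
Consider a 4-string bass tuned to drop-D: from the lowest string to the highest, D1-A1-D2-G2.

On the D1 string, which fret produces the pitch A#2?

A#2 is 20 semitones above the open D1 (D–D#–E–F–…–G#–A–A#), so it sits at fret 20.

20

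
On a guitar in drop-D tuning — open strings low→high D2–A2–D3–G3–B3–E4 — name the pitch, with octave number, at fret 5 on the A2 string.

D3

The open A2 string plus 5 semitones: A–A#–B–C–C#–D.
The walk passes from B into C once, so the octave number goes from 2 to 3.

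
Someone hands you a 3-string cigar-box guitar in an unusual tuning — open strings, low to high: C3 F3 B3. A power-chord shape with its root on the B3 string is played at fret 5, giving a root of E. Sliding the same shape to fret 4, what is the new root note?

Moving from fret 5 to fret 4 shifts the root by -1 semitone.
E down 1 semitone is D♯.

D♯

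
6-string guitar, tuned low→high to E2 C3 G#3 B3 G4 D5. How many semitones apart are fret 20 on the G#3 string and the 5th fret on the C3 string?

23 semitones

G#3 at fret 20 → E5 (MIDI 76); C3 at fret 5 → F3 (MIDI 53).
76 − 53 = 23, so the two pitches are 23 semitones apart, with E5 the higher.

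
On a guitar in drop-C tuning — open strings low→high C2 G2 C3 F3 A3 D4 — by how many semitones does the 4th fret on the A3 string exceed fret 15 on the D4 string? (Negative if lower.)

A3 at fret 4 → C#4 (MIDI 61); D4 at fret 15 → F5 (MIDI 77).
61 − 77 = -16, so the two pitches are 16 semitones apart.

-16 semitones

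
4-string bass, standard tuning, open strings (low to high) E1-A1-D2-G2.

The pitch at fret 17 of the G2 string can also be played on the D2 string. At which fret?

22

G2 at fret 17 is G2 + 17 semitones = C4.
The open D2 string is 5 semitones below the open G2, so the same pitch on the D2 string lies at fret 17 + 5 = 22.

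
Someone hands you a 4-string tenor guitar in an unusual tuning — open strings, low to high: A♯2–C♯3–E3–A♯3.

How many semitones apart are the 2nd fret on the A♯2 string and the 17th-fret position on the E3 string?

A♯2 at fret 2 → C3 (MIDI 48); E3 at fret 17 → A4 (MIDI 69).
48 − 69 = -21, so the two pitches are 21 semitones apart, with A4 the higher.

21 semitones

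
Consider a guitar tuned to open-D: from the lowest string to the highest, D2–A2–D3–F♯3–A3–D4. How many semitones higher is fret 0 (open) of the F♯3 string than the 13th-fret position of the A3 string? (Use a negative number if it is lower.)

F♯3 at fret 0 → F♯3 (MIDI 54); A3 at fret 13 → A♯4 (MIDI 70).
54 − 70 = -16, so the two pitches are 16 semitones apart.

-16 semitones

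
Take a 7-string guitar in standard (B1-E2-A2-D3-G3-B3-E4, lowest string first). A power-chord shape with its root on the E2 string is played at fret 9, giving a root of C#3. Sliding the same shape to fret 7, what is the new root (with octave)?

B2

Moving from fret 9 to fret 7 shifts the root by -2 semitones.
C#3 down 2 semitones is B2.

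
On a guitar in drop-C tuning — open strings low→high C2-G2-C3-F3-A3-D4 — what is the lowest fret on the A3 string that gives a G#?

From A3, count semitones up the chromatic scale until reaching G#: A–A#–B–C–…–F#–G–G# — 11 steps.

11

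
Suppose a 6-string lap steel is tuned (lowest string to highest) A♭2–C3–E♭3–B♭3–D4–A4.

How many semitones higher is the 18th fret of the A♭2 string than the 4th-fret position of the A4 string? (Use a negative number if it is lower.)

A♭2 at fret 18 → D4 (MIDI 62); A4 at fret 4 → D♭5 (MIDI 73).
62 − 73 = -11, so the two pitches are 11 semitones apart.

-11 semitones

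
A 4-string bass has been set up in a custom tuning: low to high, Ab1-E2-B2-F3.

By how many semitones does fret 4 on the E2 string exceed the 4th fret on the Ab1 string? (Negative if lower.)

E2 at fret 4 → Ab2 (MIDI 44); Ab1 at fret 4 → C2 (MIDI 36).
44 − 36 = 8, so the two pitches are 8 semitones apart.

8 semitones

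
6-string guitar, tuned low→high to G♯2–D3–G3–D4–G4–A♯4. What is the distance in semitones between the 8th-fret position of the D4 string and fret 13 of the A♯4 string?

13 semitones

D4 at fret 8 → A♯4 (MIDI 70); A♯4 at fret 13 → B5 (MIDI 83).
70 − 83 = -13, so the two pitches are 13 semitones apart, with B5 the higher.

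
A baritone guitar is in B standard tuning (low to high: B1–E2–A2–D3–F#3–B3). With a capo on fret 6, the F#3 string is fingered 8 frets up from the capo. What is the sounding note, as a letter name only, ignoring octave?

The capo raises the open F#3 by 6 semitones to C4; fretting 8 more gives F#3 + 6 + 8 = F#3 + 14 semitones, landing on G#.

G#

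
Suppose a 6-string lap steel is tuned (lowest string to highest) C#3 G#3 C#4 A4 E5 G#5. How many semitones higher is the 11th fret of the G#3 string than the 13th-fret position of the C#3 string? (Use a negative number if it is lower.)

G#3 at fret 11 → G4 (MIDI 67); C#3 at fret 13 → D4 (MIDI 62).
67 − 62 = 5, so the two pitches are 5 semitones apart.

5 semitones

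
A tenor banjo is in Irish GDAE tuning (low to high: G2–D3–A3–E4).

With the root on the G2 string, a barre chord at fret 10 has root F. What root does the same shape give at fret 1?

Moving from fret 10 to fret 1 shifts the root by -9 semitones.
F down 9 semitones is G#.

G#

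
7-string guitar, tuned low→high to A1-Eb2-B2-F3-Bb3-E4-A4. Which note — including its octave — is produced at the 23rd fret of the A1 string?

Each fret is one semitone, so A1 + 23 = Ab3.

Ab3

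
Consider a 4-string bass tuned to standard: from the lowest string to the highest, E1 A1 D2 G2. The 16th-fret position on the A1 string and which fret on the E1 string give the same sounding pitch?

21

Fret 16 on A1 is MIDI 33 + 16 = 49 (C♯3). On the E1 string (open MIDI 28), that pitch is 49 − 28 = fret 21.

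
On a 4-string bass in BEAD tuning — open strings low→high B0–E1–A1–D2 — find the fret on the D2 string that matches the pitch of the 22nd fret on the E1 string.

Fret 22 on E1 is MIDI 28 + 22 = 50 (D3). On the D2 string (open MIDI 38), that pitch is 50 − 38 = fret 12.

12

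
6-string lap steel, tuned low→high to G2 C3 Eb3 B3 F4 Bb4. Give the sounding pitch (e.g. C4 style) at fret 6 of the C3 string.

Gb3

Each fret is one semitone, so C3 + 6 = Gb3.
(Equivalently spelled F#3.)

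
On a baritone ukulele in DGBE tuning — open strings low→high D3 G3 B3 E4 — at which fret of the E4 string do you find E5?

12

E5 is 12 semitones above the open E4 (E–F–F#–G–…–D–D#–E), so it sits at fret 12.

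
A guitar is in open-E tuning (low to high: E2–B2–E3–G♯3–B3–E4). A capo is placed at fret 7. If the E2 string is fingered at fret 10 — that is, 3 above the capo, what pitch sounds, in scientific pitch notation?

D3

The capo raises the open E2 by 7 semitones to B2; fretting 3 more gives E2 + 7 + 3 = E2 + 10 semitones = D3.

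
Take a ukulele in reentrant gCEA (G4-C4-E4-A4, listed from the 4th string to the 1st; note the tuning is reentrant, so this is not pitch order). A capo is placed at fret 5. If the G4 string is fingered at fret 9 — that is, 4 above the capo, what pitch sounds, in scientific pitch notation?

E5

The capo raises the open G4 by 5 semitones to C5; fretting 4 more gives G4 + 5 + 4 = G4 + 9 semitones = E5.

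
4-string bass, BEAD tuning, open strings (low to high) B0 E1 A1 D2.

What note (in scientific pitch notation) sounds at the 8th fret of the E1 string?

The open E1 string plus 8 semitones: E–F–F#–G–G#–A–A#–B–C.
The walk passes from B into C once, so the octave number goes from 1 to 2.

C2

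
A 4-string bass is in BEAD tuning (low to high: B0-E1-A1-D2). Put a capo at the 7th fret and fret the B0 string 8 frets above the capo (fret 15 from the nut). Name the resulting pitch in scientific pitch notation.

D2

The capo raises the open B0 by 7 semitones to F♯1; fretting 8 more gives B0 + 7 + 8 = B0 + 15 semitones = D2.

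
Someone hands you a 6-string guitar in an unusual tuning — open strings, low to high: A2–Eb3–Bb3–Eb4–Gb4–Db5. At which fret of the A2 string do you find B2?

B2 is 2 semitones above the open A2 (A–Bb–B), so it sits at fret 2.

2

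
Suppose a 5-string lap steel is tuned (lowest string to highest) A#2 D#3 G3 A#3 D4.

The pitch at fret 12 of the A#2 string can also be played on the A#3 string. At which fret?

0

A#2 at fret 12 is A#2 + 12 semitones = A#3.
The open A#3 string is 12 semitones above the open A#2, so the same pitch on the A#3 string lies at fret 12 − 12 = 0.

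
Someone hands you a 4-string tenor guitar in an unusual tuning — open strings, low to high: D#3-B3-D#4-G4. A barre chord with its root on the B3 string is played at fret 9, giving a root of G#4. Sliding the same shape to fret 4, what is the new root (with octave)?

Moving from fret 9 to fret 4 shifts the root by -5 semitones.
G#4 down 5 semitones is D#4.

D#4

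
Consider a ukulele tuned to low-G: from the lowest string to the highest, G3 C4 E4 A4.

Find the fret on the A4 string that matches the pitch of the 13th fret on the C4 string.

4

C4 at fret 13 is C4 + 13 semitones = C♯5.
The open A4 string is 9 semitones above the open C4, so the same pitch on the A4 string lies at fret 13 − 9 = 4.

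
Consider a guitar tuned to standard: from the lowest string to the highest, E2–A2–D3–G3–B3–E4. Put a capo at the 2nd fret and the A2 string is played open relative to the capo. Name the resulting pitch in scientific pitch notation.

The capo raises the open A2 by 2 semitones to B2; fretting 0 more gives A2 + 2 + 0 = A2 + 2 semitones = B2.

B2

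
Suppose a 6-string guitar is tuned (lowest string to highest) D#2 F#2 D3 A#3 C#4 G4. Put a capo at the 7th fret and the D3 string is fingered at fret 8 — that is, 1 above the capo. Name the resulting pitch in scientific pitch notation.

A#3

The capo raises the open D3 by 7 semitones to A3; fretting 1 more gives D3 + 7 + 1 = D3 + 8 semitones = A#3.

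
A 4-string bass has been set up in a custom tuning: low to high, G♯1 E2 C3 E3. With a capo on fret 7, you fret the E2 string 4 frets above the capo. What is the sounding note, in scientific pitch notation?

The capo raises the open E2 by 7 semitones to B2; fretting 4 more gives E2 + 7 + 4 = E2 + 11 semitones = D♯3.
(Also written E♭.)

D♯3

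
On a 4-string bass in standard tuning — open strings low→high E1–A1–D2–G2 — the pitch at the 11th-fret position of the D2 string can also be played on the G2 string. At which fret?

6

Fret 11 on D2 is MIDI 38 + 11 = 49 (C#3). On the G2 string (open MIDI 43), that pitch is 49 − 43 = fret 6.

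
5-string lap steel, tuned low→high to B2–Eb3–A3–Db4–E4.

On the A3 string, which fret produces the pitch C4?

C4 is 3 semitones above the open A3 (A–Bb–B–C), so it sits at fret 3.

3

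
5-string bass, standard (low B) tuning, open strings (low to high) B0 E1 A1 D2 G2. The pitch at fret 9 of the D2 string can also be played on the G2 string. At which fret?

4

Fret 9 on D2 is MIDI 38 + 9 = 47 (B2). On the G2 string (open MIDI 43), that pitch is 47 − 43 = fret 4.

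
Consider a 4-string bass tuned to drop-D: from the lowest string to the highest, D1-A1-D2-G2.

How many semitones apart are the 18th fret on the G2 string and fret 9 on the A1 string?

19 semitones

G2 at fret 18 → C#4 (MIDI 61); A1 at fret 9 → F#2 (MIDI 42).
61 − 42 = 19, so the two pitches are 19 semitones apart, with C#4 the higher.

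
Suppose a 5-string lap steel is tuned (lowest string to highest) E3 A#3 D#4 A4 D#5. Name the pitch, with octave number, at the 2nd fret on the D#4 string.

F4

Each fret is one semitone, so D#4 + 2 = F4.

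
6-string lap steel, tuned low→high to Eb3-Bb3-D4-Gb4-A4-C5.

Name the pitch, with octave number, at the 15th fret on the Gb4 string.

Each fret is one semitone, so Gb4 + 15 = A5.

A5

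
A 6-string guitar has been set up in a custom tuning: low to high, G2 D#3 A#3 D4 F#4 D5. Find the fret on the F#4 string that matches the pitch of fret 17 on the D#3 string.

2

D#3 at fret 17 is D#3 + 17 semitones = G#4.
The open F#4 string is 15 semitones above the open D#3, so the same pitch on the F#4 string lies at fret 17 − 15 = 2.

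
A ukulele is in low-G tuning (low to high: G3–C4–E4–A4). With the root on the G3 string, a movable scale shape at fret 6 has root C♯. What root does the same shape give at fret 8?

D♯

Moving from fret 6 to fret 8 shifts the root by 2 semitones.
C♯ up 2 semitones is D♯.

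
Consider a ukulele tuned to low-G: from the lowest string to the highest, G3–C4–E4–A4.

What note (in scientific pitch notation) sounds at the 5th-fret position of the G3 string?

C4

Each fret is one semitone, so G3 + 5 = C4.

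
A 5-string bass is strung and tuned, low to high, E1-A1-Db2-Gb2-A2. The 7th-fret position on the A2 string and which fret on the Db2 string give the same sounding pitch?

A2 at fret 7 is A2 + 7 semitones = E3.
The open Db2 string is 8 semitones below the open A2, so the same pitch on the Db2 string lies at fret 7 + 8 = 15.

15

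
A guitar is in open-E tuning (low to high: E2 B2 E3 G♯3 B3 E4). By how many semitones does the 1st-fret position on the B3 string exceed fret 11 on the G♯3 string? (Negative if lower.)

-7 semitones

B3 at fret 1 → C4 (MIDI 60); G♯3 at fret 11 → G4 (MIDI 67).
60 − 67 = -7, so the two pitches are 7 semitones apart.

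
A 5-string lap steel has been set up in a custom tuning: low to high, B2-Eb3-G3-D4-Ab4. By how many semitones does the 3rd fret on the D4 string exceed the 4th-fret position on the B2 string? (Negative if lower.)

D4 at fret 3 → F4 (MIDI 65); B2 at fret 4 → Eb3 (MIDI 51).
65 − 51 = 14, so the two pitches are 14 semitones apart.

14 semitones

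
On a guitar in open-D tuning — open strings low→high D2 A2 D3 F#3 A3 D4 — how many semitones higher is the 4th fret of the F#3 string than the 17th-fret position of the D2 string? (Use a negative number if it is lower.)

3 semitones

F#3 at fret 4 → A#3 (MIDI 58); D2 at fret 17 → G3 (MIDI 55).
58 − 55 = 3, so the two pitches are 3 semitones apart.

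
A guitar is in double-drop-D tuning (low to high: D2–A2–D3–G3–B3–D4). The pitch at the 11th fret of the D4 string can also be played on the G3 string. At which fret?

18

D4 at fret 11 is D4 + 11 semitones = C♯5.
The open G3 string is 7 semitones below the open D4, so the same pitch on the G3 string lies at fret 11 + 7 = 18.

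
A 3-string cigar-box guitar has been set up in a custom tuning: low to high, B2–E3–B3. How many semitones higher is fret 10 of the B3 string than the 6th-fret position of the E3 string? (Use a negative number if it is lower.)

11 semitones

B3 at fret 10 → A4 (MIDI 69); E3 at fret 6 → A#3 (MIDI 58).
69 − 58 = 11, so the two pitches are 11 semitones apart.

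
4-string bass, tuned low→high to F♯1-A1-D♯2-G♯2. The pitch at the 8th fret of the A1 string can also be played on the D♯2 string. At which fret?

2

A1 at fret 8 is A1 + 8 semitones = F2.
The open D♯2 string is 6 semitones above the open A1, so the same pitch on the D♯2 string lies at fret 8 − 6 = 2.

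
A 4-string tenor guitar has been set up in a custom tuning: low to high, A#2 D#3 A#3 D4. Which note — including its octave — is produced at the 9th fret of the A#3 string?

A#3 is MIDI 58. Adding 9 gives 67, which is G4.

G4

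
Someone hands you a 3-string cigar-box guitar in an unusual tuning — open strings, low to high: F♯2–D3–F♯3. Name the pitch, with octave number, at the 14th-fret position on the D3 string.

The open D3 string plus 14 semitones: D–D#–E–F–…–D–D#–E.
The walk passes from B into C once, so the octave number goes from 3 to 4.

E4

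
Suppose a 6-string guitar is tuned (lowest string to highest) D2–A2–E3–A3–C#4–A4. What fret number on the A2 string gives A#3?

A#3 is 13 semitones above the open A2 (A–A#–B–C–…–G#–A–A#), so it sits at fret 13.

13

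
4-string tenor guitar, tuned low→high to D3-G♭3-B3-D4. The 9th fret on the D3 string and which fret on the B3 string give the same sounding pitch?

Fret 9 on D3 is MIDI 50 + 9 = 59 (B3). On the B3 string (open MIDI 59), that pitch is 59 − 59 = fret 0.

0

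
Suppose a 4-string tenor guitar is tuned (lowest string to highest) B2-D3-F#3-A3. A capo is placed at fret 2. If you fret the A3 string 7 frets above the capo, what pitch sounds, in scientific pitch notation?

F#4

The capo raises the open A3 by 2 semitones to B3; fretting 7 more gives A3 + 2 + 7 = A3 + 9 semitones = F#4.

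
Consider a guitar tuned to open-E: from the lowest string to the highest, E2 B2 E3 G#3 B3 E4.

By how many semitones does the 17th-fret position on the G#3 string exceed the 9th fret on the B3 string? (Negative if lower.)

G#3 at fret 17 → C#5 (MIDI 73); B3 at fret 9 → G#4 (MIDI 68).
73 − 68 = 5, so the two pitches are 5 semitones apart.

5 semitones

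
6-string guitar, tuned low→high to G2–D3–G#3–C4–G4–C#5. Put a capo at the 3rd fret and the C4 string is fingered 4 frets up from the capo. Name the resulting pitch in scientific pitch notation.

G4

The capo raises the open C4 by 3 semitones to D#4; fretting 4 more gives C4 + 3 + 4 = C4 + 7 semitones = G4.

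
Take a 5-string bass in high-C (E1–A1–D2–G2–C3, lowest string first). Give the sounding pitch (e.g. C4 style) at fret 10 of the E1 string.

E1 is MIDI 28. Adding 10 gives 38, which is D2.

D2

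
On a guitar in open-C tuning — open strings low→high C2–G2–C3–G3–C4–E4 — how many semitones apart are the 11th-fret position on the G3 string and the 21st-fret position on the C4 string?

15 semitones

G3 at fret 11 → F#4 (MIDI 66); C4 at fret 21 → A5 (MIDI 81).
66 − 81 = -15, so the two pitches are 15 semitones apart, with A5 the higher.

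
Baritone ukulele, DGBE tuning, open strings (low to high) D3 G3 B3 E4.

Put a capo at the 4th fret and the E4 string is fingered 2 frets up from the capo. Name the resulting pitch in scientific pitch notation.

The capo raises the open E4 by 4 semitones to G#4; fretting 2 more gives E4 + 4 + 2 = E4 + 6 semitones = A#4.
(Also written Bb.)

A#4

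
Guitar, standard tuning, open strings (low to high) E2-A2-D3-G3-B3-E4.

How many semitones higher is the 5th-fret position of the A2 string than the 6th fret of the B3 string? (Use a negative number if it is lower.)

A2 at fret 5 → D3 (MIDI 50); B3 at fret 6 → F4 (MIDI 65).
50 − 65 = -15, so the two pitches are 15 semitones apart.

-15 semitones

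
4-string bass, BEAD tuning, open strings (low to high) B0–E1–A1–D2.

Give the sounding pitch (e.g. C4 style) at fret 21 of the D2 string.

Each fret is one semitone, so D2 + 21 = B3.

B3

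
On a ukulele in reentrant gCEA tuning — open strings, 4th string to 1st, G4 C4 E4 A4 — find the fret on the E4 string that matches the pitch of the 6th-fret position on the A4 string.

A4 at fret 6 is A4 + 6 semitones = D♯5.
The open E4 string is 5 semitones below the open A4, so the same pitch on the E4 string lies at fret 6 + 5 = 11.

11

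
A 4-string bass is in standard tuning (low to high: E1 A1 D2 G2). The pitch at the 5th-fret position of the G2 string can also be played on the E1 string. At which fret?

G2 at fret 5 is G2 + 5 semitones = C3.
The open E1 string is 15 semitones below the open G2, so the same pitch on the E1 string lies at fret 5 + 15 = 20.

20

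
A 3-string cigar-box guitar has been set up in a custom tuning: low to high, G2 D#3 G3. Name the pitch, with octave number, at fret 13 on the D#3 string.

Each fret is one semitone, so D#3 + 13 = E4.

E4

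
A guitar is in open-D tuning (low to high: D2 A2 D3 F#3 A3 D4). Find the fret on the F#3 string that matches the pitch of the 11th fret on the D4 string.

19

D4 at fret 11 is D4 + 11 semitones = C#5.
The open F#3 string is 8 semitones below the open D4, so the same pitch on the F#3 string lies at fret 11 + 8 = 19.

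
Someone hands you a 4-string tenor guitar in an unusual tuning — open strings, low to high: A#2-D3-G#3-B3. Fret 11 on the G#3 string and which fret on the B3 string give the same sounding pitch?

8

G#3 at fret 11 is G#3 + 11 semitones = G4.
The open B3 string is 3 semitones above the open G#3, so the same pitch on the B3 string lies at fret 11 − 3 = 8.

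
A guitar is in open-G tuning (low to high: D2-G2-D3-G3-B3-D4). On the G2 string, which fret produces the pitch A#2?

A#2 is 3 semitones above the open G2 (G–G#–A–A#), so it sits at fret 3.

3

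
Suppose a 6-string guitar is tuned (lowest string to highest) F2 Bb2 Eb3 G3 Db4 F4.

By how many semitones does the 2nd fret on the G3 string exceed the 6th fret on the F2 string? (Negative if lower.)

G3 at fret 2 → A3 (MIDI 57); F2 at fret 6 → B2 (MIDI 47).
57 − 47 = 10, so the two pitches are 10 semitones apart.

10 semitones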